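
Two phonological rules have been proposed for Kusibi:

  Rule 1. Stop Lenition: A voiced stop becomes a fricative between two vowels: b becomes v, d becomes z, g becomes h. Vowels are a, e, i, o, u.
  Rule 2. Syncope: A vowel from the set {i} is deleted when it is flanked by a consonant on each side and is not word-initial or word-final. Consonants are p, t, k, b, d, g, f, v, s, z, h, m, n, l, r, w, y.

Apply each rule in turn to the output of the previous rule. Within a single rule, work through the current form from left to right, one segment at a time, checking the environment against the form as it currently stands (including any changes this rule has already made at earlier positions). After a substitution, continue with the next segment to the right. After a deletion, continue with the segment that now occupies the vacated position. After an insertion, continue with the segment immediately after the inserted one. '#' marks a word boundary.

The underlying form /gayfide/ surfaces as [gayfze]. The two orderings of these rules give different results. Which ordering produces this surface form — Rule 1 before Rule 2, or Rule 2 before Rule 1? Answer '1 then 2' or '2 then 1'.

Order 1 then 2:
  1 Stop Lenition: [gayfide] → [gayfize]
  2 Syncope: [gayfize] → [gayfze]
  result: [gayfze]
Order 2 then 1:
  2 Syncope: [gayfide] → [gayfde]
  1 Stop Lenition: no change — [gayfde]
  result: [gayfde]

1 then 2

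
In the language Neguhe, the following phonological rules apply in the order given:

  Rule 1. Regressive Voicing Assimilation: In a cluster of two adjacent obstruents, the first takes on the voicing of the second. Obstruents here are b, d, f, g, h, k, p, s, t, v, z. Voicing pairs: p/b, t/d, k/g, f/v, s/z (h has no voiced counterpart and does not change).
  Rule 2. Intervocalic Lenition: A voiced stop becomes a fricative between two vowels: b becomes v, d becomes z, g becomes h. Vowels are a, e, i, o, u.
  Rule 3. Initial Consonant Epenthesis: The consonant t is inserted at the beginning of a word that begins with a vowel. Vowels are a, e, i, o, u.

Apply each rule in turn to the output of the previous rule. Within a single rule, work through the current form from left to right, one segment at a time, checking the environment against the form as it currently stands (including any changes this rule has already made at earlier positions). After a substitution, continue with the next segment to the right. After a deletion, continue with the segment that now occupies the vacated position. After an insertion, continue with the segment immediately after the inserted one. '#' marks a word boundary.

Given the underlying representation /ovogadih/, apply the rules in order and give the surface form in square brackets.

[tovohazih]

Rule 1 Regressive Voicing Assimilation: no change — [ovogadih]
Rule 2 Intervocalic Lenition: [ovogadih] → [ovohazih]
Rule 3 Initial Consonant Epenthesis: [ovohazih] → [tovohazih]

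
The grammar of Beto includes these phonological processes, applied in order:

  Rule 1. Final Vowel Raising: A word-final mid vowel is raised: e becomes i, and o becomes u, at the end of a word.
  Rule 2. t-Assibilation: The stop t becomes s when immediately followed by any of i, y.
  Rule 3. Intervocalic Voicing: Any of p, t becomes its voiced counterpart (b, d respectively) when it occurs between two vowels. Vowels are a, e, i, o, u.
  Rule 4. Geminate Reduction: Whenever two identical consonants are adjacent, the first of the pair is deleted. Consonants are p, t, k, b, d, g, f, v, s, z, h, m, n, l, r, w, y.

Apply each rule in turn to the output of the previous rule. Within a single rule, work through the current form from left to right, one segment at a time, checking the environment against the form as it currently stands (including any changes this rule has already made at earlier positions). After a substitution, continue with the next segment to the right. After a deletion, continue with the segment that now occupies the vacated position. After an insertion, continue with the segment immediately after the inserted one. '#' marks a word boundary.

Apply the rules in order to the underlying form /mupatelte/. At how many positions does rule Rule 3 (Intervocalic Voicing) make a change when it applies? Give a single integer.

Rule 1 Final Vowel Raising: [mupatelte] → [mupatelti]
Rule 2 t-Assibilation: [mupatelti] → [mupatelsi]
Rule 3 Intervocalic Voicing: [mupatelsi] → [mubadelsi]
Rule 4 Geminate Reduction: no change — [mubadelsi]
Rule Rule 3 changed 2 position(s).

2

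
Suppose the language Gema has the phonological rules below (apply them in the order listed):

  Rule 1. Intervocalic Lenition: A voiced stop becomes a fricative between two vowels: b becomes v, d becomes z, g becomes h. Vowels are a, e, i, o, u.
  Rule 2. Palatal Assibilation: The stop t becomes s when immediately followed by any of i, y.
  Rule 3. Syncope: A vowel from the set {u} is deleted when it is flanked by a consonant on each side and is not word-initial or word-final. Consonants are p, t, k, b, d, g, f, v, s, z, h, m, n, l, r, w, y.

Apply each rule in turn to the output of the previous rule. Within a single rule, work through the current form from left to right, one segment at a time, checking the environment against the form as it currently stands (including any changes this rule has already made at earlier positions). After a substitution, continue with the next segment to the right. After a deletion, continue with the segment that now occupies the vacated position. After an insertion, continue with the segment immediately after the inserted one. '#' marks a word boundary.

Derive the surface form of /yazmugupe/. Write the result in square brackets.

[yazmhpe]

Rule 1 Intervocalic Lenition: [yazmugupe] → [yazmuhupe]
Rule 2 Palatal Assibilation: no change — [yazmuhupe]
Rule 3 Syncope: [yazmuhupe] → [yazmhpe]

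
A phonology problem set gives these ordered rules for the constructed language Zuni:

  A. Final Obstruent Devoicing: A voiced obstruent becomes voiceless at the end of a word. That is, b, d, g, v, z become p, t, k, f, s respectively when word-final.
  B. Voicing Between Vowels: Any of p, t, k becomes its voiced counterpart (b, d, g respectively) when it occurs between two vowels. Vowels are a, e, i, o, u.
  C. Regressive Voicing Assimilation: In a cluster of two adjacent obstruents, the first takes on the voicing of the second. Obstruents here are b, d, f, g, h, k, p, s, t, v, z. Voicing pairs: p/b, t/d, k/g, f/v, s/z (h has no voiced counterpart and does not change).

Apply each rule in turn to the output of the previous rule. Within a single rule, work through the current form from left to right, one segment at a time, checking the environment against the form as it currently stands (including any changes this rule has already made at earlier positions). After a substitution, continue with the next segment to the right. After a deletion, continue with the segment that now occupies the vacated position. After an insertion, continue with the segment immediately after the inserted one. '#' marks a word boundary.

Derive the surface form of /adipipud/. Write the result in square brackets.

[adibibut]

A Final Obstruent Devoicing: [adipipud] → [adipiput]
B Voicing Between Vowels: [adipiput] → [adibibut]
C Regressive Voicing Assimilation: no change — [adibibut]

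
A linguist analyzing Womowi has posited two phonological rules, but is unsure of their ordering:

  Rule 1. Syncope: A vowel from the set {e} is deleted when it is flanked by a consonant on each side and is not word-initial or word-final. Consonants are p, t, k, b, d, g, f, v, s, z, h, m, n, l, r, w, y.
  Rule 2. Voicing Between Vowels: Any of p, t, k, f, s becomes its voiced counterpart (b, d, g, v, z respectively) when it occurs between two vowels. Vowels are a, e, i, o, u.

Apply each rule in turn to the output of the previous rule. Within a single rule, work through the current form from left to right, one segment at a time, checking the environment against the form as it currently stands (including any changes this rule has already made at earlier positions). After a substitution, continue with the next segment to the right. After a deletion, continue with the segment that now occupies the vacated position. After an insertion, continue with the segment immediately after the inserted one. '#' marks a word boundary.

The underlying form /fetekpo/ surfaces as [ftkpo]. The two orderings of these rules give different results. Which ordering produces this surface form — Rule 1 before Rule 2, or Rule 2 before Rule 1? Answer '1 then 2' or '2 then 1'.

1 then 2

Order 1 then 2:
  1 Syncope: [fetekpo] → [ftkpo]
  2 Voicing Between Vowels: no change — [ftkpo]
  result: [ftkpo]
Order 2 then 1:
  2 Voicing Between Vowels: [fetekpo] → [fedekpo]
  1 Syncope: [fedekpo] → [fdkpo]
  result: [fdkpo]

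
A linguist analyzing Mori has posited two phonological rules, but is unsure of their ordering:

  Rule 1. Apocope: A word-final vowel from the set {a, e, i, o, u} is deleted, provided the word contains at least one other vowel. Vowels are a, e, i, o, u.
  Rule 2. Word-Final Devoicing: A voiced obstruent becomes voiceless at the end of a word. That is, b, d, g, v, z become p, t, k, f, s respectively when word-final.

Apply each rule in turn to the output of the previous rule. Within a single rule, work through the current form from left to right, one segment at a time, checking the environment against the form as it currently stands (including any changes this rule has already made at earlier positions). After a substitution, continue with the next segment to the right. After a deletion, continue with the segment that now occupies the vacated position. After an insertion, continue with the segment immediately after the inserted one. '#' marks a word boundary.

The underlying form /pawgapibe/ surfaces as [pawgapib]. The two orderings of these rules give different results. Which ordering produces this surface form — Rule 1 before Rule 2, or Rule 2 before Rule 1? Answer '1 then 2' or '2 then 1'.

2 then 1

Order 1 then 2:
  1 Apocope: [pawgapibe] → [pawgapib]
  2 Word-Final Devoicing: [pawgapib] → [pawgapip]
  result: [pawgapip]
Order 2 then 1:
  2 Word-Final Devoicing: no change — [pawgapibe]
  1 Apocope: [pawgapibe] → [pawgapib]
  result: [pawgapib]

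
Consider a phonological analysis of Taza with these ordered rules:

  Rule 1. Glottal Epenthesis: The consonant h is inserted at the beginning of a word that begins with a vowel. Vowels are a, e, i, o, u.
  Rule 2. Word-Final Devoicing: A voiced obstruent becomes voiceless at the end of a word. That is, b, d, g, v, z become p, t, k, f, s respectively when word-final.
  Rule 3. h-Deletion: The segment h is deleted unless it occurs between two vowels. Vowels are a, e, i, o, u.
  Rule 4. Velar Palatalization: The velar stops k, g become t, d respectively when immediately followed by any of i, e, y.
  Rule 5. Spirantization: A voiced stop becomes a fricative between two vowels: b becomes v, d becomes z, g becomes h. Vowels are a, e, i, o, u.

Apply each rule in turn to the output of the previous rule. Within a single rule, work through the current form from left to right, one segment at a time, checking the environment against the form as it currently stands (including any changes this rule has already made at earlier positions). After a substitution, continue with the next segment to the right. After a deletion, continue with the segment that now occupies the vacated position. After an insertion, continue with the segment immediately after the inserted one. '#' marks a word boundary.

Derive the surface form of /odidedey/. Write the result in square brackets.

Rule 1 Glottal Epenthesis: [odidedey] → [hodidedey]
Rule 2 Word-Final Devoicing: no change — [hodidedey]
Rule 3 h-Deletion: [hodidedey] → [odidedey]
Rule 4 Velar Palatalization: no change — [odidedey]
Rule 5 Spirantization: [odidedey] → [ozizezey]

[ozizezey]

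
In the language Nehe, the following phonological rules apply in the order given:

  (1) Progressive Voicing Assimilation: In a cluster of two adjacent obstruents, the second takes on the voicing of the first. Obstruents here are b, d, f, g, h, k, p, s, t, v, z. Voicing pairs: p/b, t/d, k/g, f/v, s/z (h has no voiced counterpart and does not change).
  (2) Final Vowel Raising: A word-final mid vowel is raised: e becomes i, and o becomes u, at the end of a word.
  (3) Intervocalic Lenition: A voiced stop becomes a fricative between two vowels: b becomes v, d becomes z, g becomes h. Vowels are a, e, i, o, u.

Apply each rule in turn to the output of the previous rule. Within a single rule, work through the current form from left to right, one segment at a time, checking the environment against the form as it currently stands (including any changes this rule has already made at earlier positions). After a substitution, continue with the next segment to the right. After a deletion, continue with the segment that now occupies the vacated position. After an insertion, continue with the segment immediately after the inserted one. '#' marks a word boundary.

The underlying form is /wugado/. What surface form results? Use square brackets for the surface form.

(1) Progressive Voicing Assimilation: no change — [wugado]
(2) Final Vowel Raising: [wugado] → [wugadu]
(3) Intervocalic Lenition: [wugadu] → [wuhazu]

[wuhazu]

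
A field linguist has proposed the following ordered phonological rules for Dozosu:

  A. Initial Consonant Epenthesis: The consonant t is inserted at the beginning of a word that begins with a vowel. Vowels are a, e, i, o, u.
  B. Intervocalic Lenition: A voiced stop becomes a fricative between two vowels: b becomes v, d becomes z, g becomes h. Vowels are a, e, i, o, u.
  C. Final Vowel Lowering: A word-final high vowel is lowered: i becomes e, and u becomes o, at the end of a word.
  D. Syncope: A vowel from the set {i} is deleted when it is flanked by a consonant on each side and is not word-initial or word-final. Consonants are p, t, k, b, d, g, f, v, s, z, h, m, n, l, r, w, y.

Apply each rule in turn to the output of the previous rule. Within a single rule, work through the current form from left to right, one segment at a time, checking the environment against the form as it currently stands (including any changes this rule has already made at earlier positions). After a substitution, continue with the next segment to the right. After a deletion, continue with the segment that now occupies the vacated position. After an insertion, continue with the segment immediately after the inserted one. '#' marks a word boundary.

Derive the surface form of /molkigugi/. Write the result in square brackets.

A Initial Consonant Epenthesis: no change — [molkigugi]
B Intervocalic Lenition: [molkigugi] → [molkihuhi]
C Final Vowel Lowering: [molkihuhi] → [molkihuhe]
D Syncope: [molkihuhe] → [molkhuhe]

[molkhuhe]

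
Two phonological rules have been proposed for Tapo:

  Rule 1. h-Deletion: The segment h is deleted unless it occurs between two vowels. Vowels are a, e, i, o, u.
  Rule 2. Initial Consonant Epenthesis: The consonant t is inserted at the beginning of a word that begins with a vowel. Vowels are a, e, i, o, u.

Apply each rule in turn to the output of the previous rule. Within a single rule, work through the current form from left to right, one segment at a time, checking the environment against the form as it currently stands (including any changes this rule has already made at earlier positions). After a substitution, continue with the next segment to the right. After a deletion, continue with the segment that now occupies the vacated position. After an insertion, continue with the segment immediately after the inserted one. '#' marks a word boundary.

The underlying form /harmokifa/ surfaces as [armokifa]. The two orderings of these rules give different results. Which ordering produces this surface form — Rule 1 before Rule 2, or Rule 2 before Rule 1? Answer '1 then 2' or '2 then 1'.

Order 1 then 2:
  1 h-Deletion: [harmokifa] → [armokifa]
  2 Initial Consonant Epenthesis: [armokifa] → [tarmokifa]
  result: [tarmokifa]
Order 2 then 1:
  2 Initial Consonant Epenthesis: no change — [harmokifa]
  1 h-Deletion: [harmokifa] → [armokifa]
  result: [armokifa]

2 then 1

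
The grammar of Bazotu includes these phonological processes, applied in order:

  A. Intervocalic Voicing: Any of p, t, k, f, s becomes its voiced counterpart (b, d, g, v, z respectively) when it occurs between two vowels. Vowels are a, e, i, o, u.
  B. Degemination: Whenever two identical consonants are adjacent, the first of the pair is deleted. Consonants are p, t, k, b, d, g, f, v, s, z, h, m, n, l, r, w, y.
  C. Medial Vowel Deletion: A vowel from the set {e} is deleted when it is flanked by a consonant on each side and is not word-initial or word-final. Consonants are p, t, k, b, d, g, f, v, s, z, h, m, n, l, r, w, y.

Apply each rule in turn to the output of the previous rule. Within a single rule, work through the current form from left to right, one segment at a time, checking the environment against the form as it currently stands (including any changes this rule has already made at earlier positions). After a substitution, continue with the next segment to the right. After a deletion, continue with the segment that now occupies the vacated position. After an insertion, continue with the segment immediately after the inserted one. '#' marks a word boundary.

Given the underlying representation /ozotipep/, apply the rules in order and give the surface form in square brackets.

A Intervocalic Voicing: [ozotipep] → [ozodibep]
B Degemination: no change — [ozodibep]
C Medial Vowel Deletion: [ozodibep] → [ozodibp]

[ozodibp]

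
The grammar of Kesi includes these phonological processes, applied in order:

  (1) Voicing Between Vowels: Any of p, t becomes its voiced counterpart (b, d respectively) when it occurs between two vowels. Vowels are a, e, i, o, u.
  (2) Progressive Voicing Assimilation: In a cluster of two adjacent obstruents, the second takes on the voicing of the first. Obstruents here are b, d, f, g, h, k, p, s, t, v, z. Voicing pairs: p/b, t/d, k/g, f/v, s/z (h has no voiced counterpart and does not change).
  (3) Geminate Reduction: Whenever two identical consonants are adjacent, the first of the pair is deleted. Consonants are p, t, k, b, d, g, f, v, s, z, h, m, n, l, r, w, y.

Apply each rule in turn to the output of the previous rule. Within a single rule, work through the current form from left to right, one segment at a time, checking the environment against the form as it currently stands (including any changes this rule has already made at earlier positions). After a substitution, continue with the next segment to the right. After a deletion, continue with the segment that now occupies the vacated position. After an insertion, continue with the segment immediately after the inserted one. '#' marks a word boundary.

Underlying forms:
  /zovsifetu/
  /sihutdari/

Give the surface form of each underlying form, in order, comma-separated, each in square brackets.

/zovsifetu/:
  (1) Voicing Between Vowels: [zovsifetu] → [zovsifedu]
  (2) Progressive Voicing Assimilation: [zovsifedu] → [zovzifedu]
  (3) Geminate Reduction: no change — [zovzifedu]
/sihutdari/:
  (1) Voicing Between Vowels: no change — [sihutdari]
  (2) Progressive Voicing Assimilation: [sihutdari] → [sihuttari]
  (3) Geminate Reduction: [sihuttari] → [sihutari]

[zovzifedu], [sihutari]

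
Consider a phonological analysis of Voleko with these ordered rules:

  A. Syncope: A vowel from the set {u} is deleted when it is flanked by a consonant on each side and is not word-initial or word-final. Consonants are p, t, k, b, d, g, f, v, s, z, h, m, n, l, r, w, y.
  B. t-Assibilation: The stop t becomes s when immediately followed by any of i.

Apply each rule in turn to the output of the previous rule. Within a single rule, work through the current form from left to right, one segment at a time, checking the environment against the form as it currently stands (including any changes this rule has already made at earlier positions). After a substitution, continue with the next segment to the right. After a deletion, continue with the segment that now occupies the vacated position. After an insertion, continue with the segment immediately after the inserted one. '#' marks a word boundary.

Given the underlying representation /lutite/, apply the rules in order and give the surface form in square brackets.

[lsite]

A Syncope: [lutite] → [ltite]
B t-Assibilation: [ltite] → [lsite]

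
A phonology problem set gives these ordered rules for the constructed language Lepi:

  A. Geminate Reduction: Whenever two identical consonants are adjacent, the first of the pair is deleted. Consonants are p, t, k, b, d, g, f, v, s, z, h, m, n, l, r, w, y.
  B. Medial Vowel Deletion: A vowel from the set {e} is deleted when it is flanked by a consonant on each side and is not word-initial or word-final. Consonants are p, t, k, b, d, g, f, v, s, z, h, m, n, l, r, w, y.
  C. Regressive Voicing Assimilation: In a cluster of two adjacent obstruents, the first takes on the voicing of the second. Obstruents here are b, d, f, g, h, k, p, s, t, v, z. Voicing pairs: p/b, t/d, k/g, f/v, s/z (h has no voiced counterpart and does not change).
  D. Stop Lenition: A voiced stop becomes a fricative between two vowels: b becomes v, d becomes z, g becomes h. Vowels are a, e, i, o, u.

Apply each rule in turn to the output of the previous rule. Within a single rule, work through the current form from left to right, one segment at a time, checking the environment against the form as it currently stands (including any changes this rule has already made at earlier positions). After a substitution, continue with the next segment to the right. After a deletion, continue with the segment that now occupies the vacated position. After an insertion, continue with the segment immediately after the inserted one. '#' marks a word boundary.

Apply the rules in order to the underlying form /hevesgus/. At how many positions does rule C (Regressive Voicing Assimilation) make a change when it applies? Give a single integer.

A Geminate Reduction: no change — [hevesgus]
B Medial Vowel Deletion: [hevesgus] → [hvsgus]
C Regressive Voicing Assimilation: [hvsgus] → [hfzgus]
D Stop Lenition: no change — [hfzgus]
Rule C changed 2 position(s).

2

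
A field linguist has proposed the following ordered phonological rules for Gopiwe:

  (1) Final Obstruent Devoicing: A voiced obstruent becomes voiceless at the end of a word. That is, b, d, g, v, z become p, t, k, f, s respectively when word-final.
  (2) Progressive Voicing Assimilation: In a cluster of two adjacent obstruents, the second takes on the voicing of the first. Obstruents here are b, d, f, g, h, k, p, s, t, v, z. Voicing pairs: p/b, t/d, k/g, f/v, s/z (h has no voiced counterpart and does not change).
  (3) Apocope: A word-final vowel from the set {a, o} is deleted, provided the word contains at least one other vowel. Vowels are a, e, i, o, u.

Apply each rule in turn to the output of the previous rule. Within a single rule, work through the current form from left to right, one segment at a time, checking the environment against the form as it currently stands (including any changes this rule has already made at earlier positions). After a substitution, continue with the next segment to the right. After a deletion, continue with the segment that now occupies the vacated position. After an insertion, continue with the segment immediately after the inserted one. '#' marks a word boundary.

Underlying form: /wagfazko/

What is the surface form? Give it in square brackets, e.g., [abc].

(1) Final Obstruent Devoicing: no change — [wagfazko]
(2) Progressive Voicing Assimilation: [wagfazko] → [wagvazgo]
(3) Apocope: [wagvazgo] → [wagvazg]

[wagvazg]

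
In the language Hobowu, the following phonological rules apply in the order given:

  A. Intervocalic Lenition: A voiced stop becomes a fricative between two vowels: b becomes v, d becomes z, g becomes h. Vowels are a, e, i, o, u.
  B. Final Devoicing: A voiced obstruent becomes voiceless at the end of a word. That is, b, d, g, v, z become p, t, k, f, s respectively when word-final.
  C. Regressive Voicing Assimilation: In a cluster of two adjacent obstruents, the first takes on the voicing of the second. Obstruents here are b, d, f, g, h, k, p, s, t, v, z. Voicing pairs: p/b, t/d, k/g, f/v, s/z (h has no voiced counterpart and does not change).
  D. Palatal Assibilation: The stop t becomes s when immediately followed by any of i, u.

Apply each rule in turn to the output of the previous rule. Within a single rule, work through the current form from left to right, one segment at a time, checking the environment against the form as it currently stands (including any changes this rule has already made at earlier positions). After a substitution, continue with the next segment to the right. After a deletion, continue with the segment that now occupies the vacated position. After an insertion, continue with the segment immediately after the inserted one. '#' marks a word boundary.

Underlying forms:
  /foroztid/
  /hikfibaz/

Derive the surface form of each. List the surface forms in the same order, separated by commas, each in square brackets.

[forossit], [hikfivas]

/foroztid/:
  A Intervocalic Lenition: no change — [foroztid]
  B Final Devoicing: [foroztid] → [foroztit]
  C Regressive Voicing Assimilation: [foroztit] → [forostit]
  D Palatal Assibilation: [forostit] → [forossit]
/hikfibaz/:
  A Intervocalic Lenition: [hikfibaz] → [hikfivaz]
  B Final Devoicing: [hikfivaz] → [hikfivas]
  C Regressive Voicing Assimilation: no change — [hikfivas]
  D Palatal Assibilation: no change — [hikfivas]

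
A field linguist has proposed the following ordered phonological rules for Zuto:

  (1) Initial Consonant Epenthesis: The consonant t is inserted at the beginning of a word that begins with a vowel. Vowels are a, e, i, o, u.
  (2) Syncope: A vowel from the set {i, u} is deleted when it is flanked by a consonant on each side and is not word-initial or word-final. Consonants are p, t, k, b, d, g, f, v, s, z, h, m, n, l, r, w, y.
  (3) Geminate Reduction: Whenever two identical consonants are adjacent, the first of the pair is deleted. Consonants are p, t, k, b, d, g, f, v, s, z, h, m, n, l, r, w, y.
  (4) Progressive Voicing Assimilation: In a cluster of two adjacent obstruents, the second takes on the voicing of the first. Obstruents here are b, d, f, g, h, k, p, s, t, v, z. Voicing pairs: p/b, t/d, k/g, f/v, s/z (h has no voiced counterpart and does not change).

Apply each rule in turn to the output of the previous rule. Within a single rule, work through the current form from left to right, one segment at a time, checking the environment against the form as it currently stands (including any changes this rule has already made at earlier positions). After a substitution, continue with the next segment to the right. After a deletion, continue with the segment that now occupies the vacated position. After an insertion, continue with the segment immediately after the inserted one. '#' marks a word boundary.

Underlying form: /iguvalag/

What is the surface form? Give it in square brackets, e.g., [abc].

(1) Initial Consonant Epenthesis: [iguvalag] → [tiguvalag]
(2) Syncope: [tiguvalag] → [tgvalag]
(3) Geminate Reduction: no change — [tgvalag]
(4) Progressive Voicing Assimilation: [tgvalag] → [tkfalag]

[tkfalag]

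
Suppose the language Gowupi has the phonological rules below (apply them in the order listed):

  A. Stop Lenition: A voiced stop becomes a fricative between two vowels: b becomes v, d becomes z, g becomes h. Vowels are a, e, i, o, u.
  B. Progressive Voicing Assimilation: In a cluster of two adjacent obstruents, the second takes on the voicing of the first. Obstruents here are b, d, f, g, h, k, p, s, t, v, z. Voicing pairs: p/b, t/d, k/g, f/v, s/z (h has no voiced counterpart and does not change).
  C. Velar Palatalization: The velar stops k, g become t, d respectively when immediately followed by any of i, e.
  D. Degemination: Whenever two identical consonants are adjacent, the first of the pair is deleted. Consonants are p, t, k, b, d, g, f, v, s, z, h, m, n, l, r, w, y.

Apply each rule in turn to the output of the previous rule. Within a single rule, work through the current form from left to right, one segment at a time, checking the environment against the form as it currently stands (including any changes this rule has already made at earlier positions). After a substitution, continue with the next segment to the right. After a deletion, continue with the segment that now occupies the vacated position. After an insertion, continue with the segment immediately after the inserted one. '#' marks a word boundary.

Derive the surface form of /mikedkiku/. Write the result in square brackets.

A Stop Lenition: no change — [mikedkiku]
B Progressive Voicing Assimilation: [mikedkiku] → [mikedgiku]
C Velar Palatalization: [mikedgiku] → [miteddiku]
D Degemination: [miteddiku] → [mitediku]

[mitediku]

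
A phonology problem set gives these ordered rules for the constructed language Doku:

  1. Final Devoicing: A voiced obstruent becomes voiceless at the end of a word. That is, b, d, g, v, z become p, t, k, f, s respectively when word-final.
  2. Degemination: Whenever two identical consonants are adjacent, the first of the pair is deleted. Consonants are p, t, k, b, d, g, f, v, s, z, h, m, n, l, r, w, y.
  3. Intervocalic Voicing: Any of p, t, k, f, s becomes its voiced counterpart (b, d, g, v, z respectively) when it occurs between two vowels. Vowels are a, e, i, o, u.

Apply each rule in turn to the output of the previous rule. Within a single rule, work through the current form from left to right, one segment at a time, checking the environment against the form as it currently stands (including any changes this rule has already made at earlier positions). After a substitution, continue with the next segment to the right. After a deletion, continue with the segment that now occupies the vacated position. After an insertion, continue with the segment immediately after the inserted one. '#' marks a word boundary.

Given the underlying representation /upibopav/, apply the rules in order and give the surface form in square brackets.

[ubibobaf]

1 Final Devoicing: [upibopav] → [upibopaf]
2 Degemination: no change — [upibopaf]
3 Intervocalic Voicing: [upibopaf] → [ubibobaf]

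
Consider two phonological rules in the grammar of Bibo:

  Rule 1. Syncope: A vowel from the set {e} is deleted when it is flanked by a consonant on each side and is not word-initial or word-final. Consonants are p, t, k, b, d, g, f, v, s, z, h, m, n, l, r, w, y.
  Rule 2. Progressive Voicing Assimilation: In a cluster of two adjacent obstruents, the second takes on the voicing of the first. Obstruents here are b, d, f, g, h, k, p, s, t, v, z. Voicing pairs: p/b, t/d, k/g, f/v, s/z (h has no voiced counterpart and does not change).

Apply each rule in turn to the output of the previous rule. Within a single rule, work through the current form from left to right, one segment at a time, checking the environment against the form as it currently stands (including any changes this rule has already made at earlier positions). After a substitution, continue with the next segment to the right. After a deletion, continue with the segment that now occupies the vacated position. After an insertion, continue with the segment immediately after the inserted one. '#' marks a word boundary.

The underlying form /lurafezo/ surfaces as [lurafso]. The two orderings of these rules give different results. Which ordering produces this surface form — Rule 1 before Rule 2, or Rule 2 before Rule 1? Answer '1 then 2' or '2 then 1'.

Order 1 then 2:
  1 Syncope: [lurafezo] → [lurafzo]
  2 Progressive Voicing Assimilation: [lurafzo] → [lurafso]
  result: [lurafso]
Order 2 then 1:
  2 Progressive Voicing Assimilation: no change — [lurafezo]
  1 Syncope: [lurafezo] → [lurafzo]
  result: [lurafzo]

1 then 2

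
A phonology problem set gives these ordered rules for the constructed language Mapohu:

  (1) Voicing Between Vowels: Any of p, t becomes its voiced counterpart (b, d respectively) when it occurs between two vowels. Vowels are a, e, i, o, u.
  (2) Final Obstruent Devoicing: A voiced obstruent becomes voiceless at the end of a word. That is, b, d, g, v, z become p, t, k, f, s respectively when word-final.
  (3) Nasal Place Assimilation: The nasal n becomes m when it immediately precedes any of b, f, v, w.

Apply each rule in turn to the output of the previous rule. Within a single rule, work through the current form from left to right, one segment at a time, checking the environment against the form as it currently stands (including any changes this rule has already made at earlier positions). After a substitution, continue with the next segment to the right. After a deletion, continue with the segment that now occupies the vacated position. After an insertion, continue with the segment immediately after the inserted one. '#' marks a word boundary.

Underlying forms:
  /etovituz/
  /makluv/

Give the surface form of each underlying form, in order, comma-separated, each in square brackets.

[edovidus], [makluf]

/etovituz/:
  (1) Voicing Between Vowels: [etovituz] → [edoviduz]
  (2) Final Obstruent Devoicing: [edoviduz] → [edovidus]
  (3) Nasal Place Assimilation: no change — [edovidus]
/makluv/:
  (1) Voicing Between Vowels: no change — [makluv]
  (2) Final Obstruent Devoicing: [makluv] → [makluf]
  (3) Nasal Place Assimilation: no change — [makluf]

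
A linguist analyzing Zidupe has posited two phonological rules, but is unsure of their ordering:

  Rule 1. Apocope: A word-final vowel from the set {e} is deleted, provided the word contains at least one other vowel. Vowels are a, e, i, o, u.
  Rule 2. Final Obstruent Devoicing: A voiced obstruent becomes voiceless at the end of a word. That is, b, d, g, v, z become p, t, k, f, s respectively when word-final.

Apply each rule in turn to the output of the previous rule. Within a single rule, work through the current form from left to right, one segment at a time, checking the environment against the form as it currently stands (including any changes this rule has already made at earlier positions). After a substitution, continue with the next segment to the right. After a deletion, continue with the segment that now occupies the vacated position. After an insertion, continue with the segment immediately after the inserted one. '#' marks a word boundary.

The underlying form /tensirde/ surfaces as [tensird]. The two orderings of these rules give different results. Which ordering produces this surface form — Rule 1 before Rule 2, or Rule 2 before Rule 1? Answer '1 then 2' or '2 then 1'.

Order 1 then 2:
  1 Apocope: [tensirde] → [tensird]
  2 Final Obstruent Devoicing: [tensird] → [tensirt]
  result: [tensirt]
Order 2 then 1:
  2 Final Obstruent Devoicing: no change — [tensirde]
  1 Apocope: [tensirde] → [tensird]
  result: [tensird]

2 then 1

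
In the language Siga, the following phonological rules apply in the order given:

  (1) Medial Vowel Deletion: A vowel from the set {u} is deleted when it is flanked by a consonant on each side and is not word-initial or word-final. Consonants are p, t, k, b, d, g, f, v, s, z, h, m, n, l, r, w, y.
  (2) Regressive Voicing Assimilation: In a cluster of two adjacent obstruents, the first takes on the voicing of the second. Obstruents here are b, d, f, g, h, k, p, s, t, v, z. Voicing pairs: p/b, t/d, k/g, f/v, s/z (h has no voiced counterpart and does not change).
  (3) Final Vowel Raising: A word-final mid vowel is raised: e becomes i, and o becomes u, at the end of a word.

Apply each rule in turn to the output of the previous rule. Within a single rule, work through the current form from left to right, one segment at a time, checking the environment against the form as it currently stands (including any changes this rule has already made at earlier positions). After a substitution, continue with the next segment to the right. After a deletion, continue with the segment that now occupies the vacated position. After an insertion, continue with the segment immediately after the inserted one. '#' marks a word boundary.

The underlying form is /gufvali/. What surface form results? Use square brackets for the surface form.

[kvvali]

(1) Medial Vowel Deletion: [gufvali] → [gfvali]
(2) Regressive Voicing Assimilation: [gfvali] → [kvvali]
(3) Final Vowel Raising: no change — [kvvali]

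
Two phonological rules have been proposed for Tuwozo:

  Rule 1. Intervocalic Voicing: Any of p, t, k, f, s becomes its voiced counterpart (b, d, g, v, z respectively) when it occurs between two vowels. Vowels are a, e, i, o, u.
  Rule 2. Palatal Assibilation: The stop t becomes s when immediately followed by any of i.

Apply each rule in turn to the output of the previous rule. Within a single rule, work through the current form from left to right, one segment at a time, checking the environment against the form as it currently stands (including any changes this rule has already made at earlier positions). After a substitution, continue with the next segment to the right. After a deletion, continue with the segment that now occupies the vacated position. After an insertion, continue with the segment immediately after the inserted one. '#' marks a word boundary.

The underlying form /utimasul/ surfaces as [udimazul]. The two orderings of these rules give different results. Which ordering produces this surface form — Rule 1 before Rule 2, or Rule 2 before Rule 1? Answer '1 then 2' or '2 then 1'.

Order 1 then 2:
  1 Intervocalic Voicing: [utimasul] → [udimazul]
  2 Palatal Assibilation: no change — [udimazul]
  result: [udimazul]
Order 2 then 1:
  2 Palatal Assibilation: [utimasul] → [usimasul]
  1 Intervocalic Voicing: [usimasul] → [uzimazul]
  result: [uzimazul]

1 then 2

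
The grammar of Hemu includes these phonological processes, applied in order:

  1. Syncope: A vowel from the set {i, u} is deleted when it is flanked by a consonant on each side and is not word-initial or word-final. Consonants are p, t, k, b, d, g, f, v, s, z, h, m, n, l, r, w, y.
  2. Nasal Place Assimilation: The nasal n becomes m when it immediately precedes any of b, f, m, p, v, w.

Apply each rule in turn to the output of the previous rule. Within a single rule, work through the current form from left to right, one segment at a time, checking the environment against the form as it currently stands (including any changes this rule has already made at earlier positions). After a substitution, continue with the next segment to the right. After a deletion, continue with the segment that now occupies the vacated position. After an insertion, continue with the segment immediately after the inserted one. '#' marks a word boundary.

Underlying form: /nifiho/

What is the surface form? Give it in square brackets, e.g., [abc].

[mfho]

1 Syncope: [nifiho] → [nfho]
2 Nasal Place Assimilation: [nfho] → [mfho]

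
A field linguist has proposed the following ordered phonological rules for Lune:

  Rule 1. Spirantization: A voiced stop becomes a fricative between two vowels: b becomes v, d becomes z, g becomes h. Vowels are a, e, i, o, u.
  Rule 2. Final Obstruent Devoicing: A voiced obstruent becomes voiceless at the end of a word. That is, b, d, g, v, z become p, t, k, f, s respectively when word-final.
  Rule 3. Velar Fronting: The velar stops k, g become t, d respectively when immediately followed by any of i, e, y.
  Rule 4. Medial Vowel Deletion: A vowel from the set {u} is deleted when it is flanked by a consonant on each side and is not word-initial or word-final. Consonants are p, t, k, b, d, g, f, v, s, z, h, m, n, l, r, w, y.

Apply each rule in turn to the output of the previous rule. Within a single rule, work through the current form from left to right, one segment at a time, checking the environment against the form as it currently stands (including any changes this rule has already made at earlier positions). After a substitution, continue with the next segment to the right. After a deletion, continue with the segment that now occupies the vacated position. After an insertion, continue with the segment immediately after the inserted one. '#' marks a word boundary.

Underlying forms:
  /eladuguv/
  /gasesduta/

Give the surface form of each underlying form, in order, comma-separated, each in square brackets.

/eladuguv/:
  Rule 1 Spirantization: [eladuguv] → [elazuhuv]
  Rule 2 Final Obstruent Devoicing: [elazuhuv] → [elazuhuf]
  Rule 3 Velar Fronting: no change — [elazuhuf]
  Rule 4 Medial Vowel Deletion: [elazuhuf] → [elazhf]
/gasesduta/:
  Rule 1 Spirantization: no change — [gasesduta]
  Rule 2 Final Obstruent Devoicing: no change — [gasesduta]
  Rule 3 Velar Fronting: no change — [gasesduta]
  Rule 4 Medial Vowel Deletion: [gasesduta] → [gasesdta]

[elazhf], [gasesdta]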